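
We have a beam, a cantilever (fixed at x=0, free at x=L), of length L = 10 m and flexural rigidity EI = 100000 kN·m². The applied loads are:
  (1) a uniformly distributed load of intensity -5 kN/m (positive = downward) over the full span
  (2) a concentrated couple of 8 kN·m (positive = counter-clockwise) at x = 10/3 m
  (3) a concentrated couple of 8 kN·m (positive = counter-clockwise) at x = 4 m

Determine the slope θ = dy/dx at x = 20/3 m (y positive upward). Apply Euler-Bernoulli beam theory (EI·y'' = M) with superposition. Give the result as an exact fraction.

Load 1 — uniform load w=-5 kN/m over full span:
  θ_1 = -wx(x²-3Lx+3L²)/(6EI) = -(-5)·(20/3)·((20/3)²-3·10·(20/3)+3·10²)/(6·100000) = 13/1620 rad
Load 2 — applied couple M₀=8 kN·m at a=10/3 m (b=L-a=20/3):
  θ_2 = M₀a/EI  [x>a] = 8·(10/3)/100000 = 1/3750 rad
Load 3 — applied couple M₀=8 kN·m at a=4 m (b=L-a=6):
  θ_3 = M₀a/EI  [x>a] = 8·4/100000 = 1/3125 rad
Superposition: θ = Σ θ_i = 8719/1012500 rad ≈ 0.008611 rad

θ(20/3) = 8719/1012500 rad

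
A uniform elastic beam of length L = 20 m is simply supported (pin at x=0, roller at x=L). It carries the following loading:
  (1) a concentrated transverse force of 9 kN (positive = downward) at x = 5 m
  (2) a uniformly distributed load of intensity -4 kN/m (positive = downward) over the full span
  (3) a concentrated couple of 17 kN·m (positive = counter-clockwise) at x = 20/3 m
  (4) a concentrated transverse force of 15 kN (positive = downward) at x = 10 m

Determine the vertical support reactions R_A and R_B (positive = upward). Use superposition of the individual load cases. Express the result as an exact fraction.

Load 1 — point force P=9 kN at a=5 m (b=L-a=15):
  R_A = Pb/L = 9·15/20 = 27/4 kN
  R_B = Pa/L = 9·5/20 = 9/4 kN
Load 2 — uniform load w=-4 kN/m over full span:
  R_A = wL/2 = (-4)·20/2 = -40 kN
  R_B = wL/2 = (-4)·20/2 = -40 kN
Load 3 — applied couple M₀=17 kN·m at a=20/3 m (b=L-a=40/3):
  R_A = M₀/L = 17/20 kN
  R_B = -M₀/L = -17/20 kN
Load 4 — point force P=15 kN at a=10 m (b=L-a=10):
  R_A = Pb/L = 15·10/20 = 15/2 kN
  R_B = Pa/L = 15·10/20 = 15/2 kN
Superposition: R_A = -249/10 kN, R_B = -311/10 kN

R_A = -249/10 kN, R_B = -311/10 kN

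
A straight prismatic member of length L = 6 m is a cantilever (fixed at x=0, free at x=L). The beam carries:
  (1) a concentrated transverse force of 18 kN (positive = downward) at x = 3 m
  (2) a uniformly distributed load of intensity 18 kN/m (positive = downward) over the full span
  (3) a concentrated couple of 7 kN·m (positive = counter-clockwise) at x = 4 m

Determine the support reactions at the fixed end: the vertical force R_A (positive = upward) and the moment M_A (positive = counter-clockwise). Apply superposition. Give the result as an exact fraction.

R_A = 126 kN, M_A = 371 kN·m

Load 1 — point force P=18 kN at a=3 m (b=L-a=3):
  R_A = P = 18 kN
  M_A = Pa = 18·3 = 54 kN·m
Load 2 — uniform load w=18 kN/m over full span:
  R_A = wL = 18·6 = 108 kN
  M_A = wL²/2 = 18·6²/2 = 324 kN·m
Load 3 — applied couple M₀=7 kN·m at a=4 m (b=L-a=2):
  R_A = 0 kN
  M_A = -M₀ = -7 kN·m
Superposition: R_A = 126 kN, M_A = 371 kN·m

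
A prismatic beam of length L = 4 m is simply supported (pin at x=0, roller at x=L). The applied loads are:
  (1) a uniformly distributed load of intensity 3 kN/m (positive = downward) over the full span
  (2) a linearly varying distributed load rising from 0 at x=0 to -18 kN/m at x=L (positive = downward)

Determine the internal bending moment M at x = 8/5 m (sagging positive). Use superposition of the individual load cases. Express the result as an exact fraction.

Load 1 — uniform load w=3 kN/m over full span:
  M_1 = wx(L-x)/2 = 3·(8/5)·(4-(8/5))/2 = 144/25 kN·m
Load 2 — triangular load w₀=-18 kN/m (0→w₀ over full span):
  M_2 = w₀Lx/6 - w₀x³/(6L) = (-18)·4·(8/5)/6 - (-18)·(8/5)³/(6·4) = -2016/125 kN·m
Superposition: M = Σ M_i = -1296/125 kN·m ≈ -10.368000 kN·m

M(8/5) = -1296/125 kN·m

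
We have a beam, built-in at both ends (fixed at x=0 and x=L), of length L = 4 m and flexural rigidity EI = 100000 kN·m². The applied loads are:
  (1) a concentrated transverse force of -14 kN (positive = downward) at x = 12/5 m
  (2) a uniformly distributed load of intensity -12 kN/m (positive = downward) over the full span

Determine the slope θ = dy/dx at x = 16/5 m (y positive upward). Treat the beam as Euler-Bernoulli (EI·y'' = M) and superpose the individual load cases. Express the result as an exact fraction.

θ(16/5) = -1893/19531250 rad

Load 1 — point force P=-14 kN at a=12/5 m (b=L-a=8/5):
  θ_1 = Pa²(L-x)(2bL-(3b+a)(L-x))/(2L³EI)  [x>a] = (-14)·(12/5)²·(4-(16/5))·(2·(8/5)·4-(3·(8/5)+(12/5))·(4-(16/5)))/(2·4³·100000) = -693/19531250 rad
Load 2 — uniform load w=-12 kN/m over full span:
  θ_2 = -wx(L-x)(L-2x)/(12EI) = -(-12)·(16/5)·(4-(16/5))·(4-2·(16/5))/(12·100000) = -24/390625 rad
Superposition: θ = Σ θ_i = -1893/19531250 rad ≈ -0.000097 rad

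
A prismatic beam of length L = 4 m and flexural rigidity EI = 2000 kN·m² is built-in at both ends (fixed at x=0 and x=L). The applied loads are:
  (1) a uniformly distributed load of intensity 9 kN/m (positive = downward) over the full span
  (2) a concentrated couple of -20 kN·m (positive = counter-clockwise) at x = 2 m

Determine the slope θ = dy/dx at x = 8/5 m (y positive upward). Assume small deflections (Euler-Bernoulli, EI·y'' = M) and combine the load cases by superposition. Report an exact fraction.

θ(8/5) = -61/31250 rad

Load 1 — uniform load w=9 kN/m over full span:
  θ_1 = -wx(L-x)(L-2x)/(12EI) = -9·(8/5)·(4-(8/5))·(4-2·(8/5))/(12·2000) = -18/15625 rad
Load 2 — applied couple M₀=-20 kN·m at a=2 m (b=L-a=2):
  θ_2 = (R_Ax²/2 - M_Ax)/EI  [x≤a] with R_A=-15/2, M_A=-5 = ((-15/2)·(8/5)²/2 - (-5)·(8/5))/2000 = -1/1250 rad
Superposition: θ = Σ θ_i = -61/31250 rad ≈ -0.001952 rad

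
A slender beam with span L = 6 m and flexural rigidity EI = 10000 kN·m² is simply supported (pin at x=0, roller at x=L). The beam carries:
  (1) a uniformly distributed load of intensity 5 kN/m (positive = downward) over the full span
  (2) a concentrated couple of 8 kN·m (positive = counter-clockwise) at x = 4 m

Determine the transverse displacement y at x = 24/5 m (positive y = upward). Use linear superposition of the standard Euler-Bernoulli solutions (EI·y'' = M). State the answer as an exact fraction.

Load 1 — uniform load w=5 kN/m over full span:
  y_1 = -wx(L³-2Lx²+x³)/(24EI) = -5·(24/5)·(6³-2·6·(24/5)²+(24/5)³)/(24·10000) = -783/156250 m
Load 2 — applied couple M₀=8 kN·m at a=4 m (b=L-a=2):
  y_2 = (M₀x³/(6L)-M₀(x-a)²/2+C₁x)/EI  [x>a] with C₁=M₀(3b²-L²)/(6L)=-16/3 = (8·(24/5)³/(6·6)-8·((24/5)-4)²/2+(-16/3)·(24/5))/10000 = -28/78125 m
Superposition: y = Σ y_i = -839/156250 m ≈ -0.005370 m

y(24/5) = -839/156250 m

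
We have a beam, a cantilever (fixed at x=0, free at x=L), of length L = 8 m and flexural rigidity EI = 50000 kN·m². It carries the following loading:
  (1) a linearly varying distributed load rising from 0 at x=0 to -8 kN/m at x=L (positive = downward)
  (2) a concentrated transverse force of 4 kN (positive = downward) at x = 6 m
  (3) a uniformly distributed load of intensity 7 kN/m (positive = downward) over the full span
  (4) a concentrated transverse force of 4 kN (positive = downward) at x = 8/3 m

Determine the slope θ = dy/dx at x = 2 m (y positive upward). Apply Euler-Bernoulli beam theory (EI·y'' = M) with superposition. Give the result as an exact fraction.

Load 1 — triangular load w₀=-8 kN/m (0→w₀ over full span):
  θ_1 = (w₀Lx²/4-w₀L²x/3-w₀x⁴/(24L))/EI = ((-8)·8·2²/4-(-8)·8²·2/3-(-8)·2⁴/(24·8))/50000 = 139/25000 rad
Load 2 — point force P=4 kN at a=6 m (b=L-a=2):
  θ_2 = -Px(2a-x)/(2EI)  [x≤a] = -4·2·(2·6-2)/(2·50000) = -1/1250 rad
Load 3 — uniform load w=7 kN/m over full span:
  θ_3 = -wx(x²-3Lx+3L²)/(6EI) = -7·2·(2²-3·8·2+3·8²)/(6·50000) = -259/37500 rad
Load 4 — point force P=4 kN at a=8/3 m (b=L-a=16/3):
  θ_4 = -Px(2a-x)/(2EI)  [x≤a] = -4·2·(2·(8/3)-2)/(2·50000) = -1/3750 rad
Superposition: θ = Σ θ_i = -181/75000 rad ≈ -0.002413 rad

θ(2) = -181/75000 rad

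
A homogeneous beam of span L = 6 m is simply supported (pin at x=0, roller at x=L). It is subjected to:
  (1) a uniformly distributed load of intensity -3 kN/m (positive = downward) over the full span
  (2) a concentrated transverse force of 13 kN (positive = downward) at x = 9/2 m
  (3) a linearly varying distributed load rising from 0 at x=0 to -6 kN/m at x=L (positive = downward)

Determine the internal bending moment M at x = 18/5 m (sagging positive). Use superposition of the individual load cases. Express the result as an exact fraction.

Load 1 — uniform load w=-3 kN/m over full span:
  M_1 = wx(L-x)/2 = (-3)·(18/5)·(6-(18/5))/2 = -324/25 kN·m
Load 2 — point force P=13 kN at a=9/2 m (b=L-a=3/2):
  M_2 = Pbx/L  [x≤a] = 13·(3/2)·(18/5)/6 = 117/10 kN·m
Load 3 — triangular load w₀=-6 kN/m (0→w₀ over full span):
  M_3 = w₀Lx/6 - w₀x³/(6L) = (-6)·6·(18/5)/6 - (-6)·(18/5)³/(6·6) = -1728/125 kN·m
Superposition: M = Σ M_i = -3771/250 kN·m ≈ -15.084000 kN·m

M(18/5) = -3771/250 kN·m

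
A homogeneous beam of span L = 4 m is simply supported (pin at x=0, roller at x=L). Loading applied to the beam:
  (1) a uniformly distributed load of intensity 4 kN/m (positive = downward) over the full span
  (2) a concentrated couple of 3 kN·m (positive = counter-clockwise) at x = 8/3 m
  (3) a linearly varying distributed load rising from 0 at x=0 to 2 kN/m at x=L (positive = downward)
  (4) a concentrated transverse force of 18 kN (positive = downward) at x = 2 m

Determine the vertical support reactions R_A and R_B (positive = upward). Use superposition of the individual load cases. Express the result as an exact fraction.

Load 1 — uniform load w=4 kN/m over full span:
  R_A = wL/2 = 4·4/2 = 8 kN
  R_B = wL/2 = 4·4/2 = 8 kN
Load 2 — applied couple M₀=3 kN·m at a=8/3 m (b=L-a=4/3):
  R_A = M₀/L = 3/4 kN
  R_B = -M₀/L = -3/4 kN
Load 3 — triangular load w₀=2 kN/m (0→w₀ over full span):
  R_A = w₀L/6 = 2·4/6 = 4/3 kN
  R_B = w₀L/3 = 2·4/3 = 8/3 kN
Load 4 — point force P=18 kN at a=2 m (b=L-a=2):
  R_A = Pb/L = 18·2/4 = 9 kN
  R_B = Pa/L = 18·2/4 = 9 kN
Superposition: R_A = 229/12 kN, R_B = 227/12 kN

R_A = 229/12 kN, R_B = 227/12 kN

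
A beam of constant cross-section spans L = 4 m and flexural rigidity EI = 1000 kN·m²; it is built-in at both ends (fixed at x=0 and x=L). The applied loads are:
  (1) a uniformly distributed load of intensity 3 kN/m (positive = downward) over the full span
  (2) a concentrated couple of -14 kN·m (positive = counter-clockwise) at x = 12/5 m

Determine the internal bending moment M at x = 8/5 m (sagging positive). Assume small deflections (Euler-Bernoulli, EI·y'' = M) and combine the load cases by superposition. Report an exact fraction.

Load 1 — uniform load w=3 kN/m over full span:
  M_1 = wLx/2 - wL²/12 - wx²/2 = 3·4·(8/5)/2 - 3·4²/12 - 3·(8/5)²/2 = 44/25 kN·m
Load 2 — applied couple M₀=-14 kN·m at a=12/5 m (b=L-a=8/5):
  M_2 = R_Ax - M_A  [x≤a] with R_A=-126/25, M_A=-112/25 = (-126/25)·(8/5) - (-112/25) = -448/125 kN·m
Superposition: M = Σ M_i = -228/125 kN·m ≈ -1.824000 kN·m

M(8/5) = -228/125 kN·m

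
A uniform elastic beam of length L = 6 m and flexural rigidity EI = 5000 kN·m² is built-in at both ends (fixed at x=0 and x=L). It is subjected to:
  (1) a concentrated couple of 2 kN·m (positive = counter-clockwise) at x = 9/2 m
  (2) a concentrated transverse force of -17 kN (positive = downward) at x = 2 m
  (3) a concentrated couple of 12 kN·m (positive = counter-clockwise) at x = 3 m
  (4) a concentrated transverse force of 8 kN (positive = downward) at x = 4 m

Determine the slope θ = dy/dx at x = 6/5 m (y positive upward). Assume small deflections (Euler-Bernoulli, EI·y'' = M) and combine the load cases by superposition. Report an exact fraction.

θ(6/5) = 41/46875 rad

Load 1 — applied couple M₀=2 kN·m at a=9/2 m (b=L-a=3/2):
  θ_1 = (R_Ax²/2 - M_Ax)/EI  [x≤a] with R_A=3/8, M_A=5/8 = ((3/8)·(6/5)²/2 - (5/8)·(6/5))/5000 = -3/31250 rad
Load 2 — point force P=-17 kN at a=2 m (b=L-a=4):
  θ_2 = -Pb²x(2aL-(3a+b)x)/(2L³EI)  [x≤a] = -(-17)·4²·(6/5)·(2·2·6-(3·2+4)·(6/5))/(2·6³·5000) = 17/9375 rad
Load 3 — applied couple M₀=12 kN·m at a=3 m (b=L-a=3):
  θ_3 = (R_Ax²/2 - M_Ax)/EI  [x≤a] with R_A=3, M_A=3 = (3·(6/5)²/2 - 3·(6/5))/5000 = -9/31250 rad
Load 4 — point force P=8 kN at a=4 m (b=L-a=2):
  θ_4 = -Pb²x(2aL-(3a+b)x)/(2L³EI)  [x≤a] = -8·2²·(6/5)·(2·4·6-(3·4+2)·(6/5))/(2·6³·5000) = -26/46875 rad
Superposition: θ = Σ θ_i = 41/46875 rad ≈ 0.000875 rad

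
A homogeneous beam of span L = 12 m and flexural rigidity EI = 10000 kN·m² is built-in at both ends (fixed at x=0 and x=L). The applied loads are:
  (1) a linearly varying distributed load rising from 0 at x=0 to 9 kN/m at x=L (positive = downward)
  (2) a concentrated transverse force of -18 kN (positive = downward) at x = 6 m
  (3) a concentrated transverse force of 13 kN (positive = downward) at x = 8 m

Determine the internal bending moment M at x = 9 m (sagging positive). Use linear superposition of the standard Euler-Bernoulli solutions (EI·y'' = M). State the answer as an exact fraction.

M(9) = 6211/360 kN·m

Load 1 — triangular load w₀=9 kN/m (0→w₀ over full span):
  M_1 = 3w₀Lx/20 - w₀L²/30 - w₀x³/(6L) = 3·9·12·9/20 - 9·12²/30 - 9·9³/(6·12) = 459/40 kN·m
Load 2 — point force P=-18 kN at a=6 m (b=L-a=6):
  M_2 = Pa²(a+3b)(L-x)/L³ - Pa²b/L²  [x>a] = (-18)·6²·(6+3·6)·(12-9)/12³ - (-18)·6²·6/12² = 0 kN·m
Load 3 — point force P=13 kN at a=8 m (b=L-a=4):
  M_3 = Pa²(a+3b)(L-x)/L³ - Pa²b/L²  [x>a] = 13·8²·(8+3·4)·(12-9)/12³ - 13·8²·4/12² = 52/9 kN·m
Superposition: M = Σ M_i = 6211/360 kN·m ≈ 17.252778 kN·m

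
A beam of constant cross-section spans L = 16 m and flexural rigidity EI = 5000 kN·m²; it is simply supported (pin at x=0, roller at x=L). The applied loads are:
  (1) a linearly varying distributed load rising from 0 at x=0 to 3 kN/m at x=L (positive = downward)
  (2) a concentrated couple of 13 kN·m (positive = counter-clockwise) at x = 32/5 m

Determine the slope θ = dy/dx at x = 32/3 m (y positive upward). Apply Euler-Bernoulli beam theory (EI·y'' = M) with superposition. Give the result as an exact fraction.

Load 1 — triangular load w₀=3 kN/m (0→w₀ over full span):
  θ_1 = -w₀(7L⁴-30L²x²+15x⁴)/(360LEI) = -3·(7·16⁴-30·16²·(32/3)²+15·(32/3)⁴)/(360·16·5000) = 5824/253125 rad
Load 2 — applied couple M₀=13 kN·m at a=32/5 m (b=L-a=48/5):
  θ_2 = (M₀x²/(2L)-M₀(x-a)+C₁)/EI  [x>a] with C₁=M₀(3b²-L²)/(6L)=208/75 = (13·(32/3)²/(2·16)-13·((32/3)-(32/5))+(208/75))/5000 = -182/140625 rad
Superposition: θ = Σ θ_i = 27482/1265625 rad ≈ 0.021714 rad

θ(32/3) = 27482/1265625 rad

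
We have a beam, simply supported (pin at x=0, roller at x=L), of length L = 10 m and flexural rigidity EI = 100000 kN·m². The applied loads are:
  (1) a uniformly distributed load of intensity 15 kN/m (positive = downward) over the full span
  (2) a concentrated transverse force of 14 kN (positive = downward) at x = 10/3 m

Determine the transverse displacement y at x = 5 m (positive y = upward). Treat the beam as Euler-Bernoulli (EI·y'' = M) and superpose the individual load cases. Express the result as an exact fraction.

Load 1 — uniform load w=15 kN/m over full span:
  y_1 = -wx(L³-2Lx²+x³)/(24EI) = -15·5·(10³-2·10·5²+5³)/(24·100000) = -5/256 m
Load 2 — point force P=14 kN at a=10/3 m (b=L-a=20/3):
  y_2 = -Pa(L-x)(2Lx-a²-x²)/(6LEI)  [x>a] = -14·(10/3)·(10-5)·(2·10·5-(10/3)²-5²)/(6·10·100000) = -161/64800 m
Superposition: y = Σ y_i = -11413/518400 m ≈ -0.022016 m

y(5) = -11413/518400 m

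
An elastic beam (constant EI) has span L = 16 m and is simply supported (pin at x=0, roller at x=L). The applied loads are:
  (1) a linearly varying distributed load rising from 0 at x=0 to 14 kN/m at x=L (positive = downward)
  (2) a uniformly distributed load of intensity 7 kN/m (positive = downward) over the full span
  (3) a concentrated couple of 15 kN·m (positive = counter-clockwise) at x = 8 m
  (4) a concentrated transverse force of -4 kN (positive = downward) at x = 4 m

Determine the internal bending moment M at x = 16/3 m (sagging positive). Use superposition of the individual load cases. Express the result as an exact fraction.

M(16/3) = 30005/81 kN·m

Load 1 — triangular load w₀=14 kN/m (0→w₀ over full span):
  M_1 = w₀Lx/6 - w₀x³/(6L) = 14·16·(16/3)/6 - 14·(16/3)³/(6·16) = 14336/81 kN·m
Load 2 — uniform load w=7 kN/m over full span:
  M_2 = wx(L-x)/2 = 7·(16/3)·(16-(16/3))/2 = 1792/9 kN·m
Load 3 — applied couple M₀=15 kN·m at a=8 m (b=L-a=8):
  M_3 = M₀x/L  [x≤a] = 15·(16/3)/16 = 5 kN·m
Load 4 — point force P=-4 kN at a=4 m (b=L-a=12):
  M_4 = Pa(L-x)/L  [x>a] = (-4)·4·(16-(16/3))/16 = -32/3 kN·m
Superposition: M = Σ M_i = 30005/81 kN·m ≈ 370.432099 kN·m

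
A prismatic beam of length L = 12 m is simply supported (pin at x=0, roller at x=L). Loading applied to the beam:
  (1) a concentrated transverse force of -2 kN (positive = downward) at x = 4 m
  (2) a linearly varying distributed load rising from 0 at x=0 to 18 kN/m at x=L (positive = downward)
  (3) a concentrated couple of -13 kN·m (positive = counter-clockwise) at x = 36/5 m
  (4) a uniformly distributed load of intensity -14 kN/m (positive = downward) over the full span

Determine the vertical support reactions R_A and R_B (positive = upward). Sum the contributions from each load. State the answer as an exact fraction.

Load 1 — point force P=-2 kN at a=4 m (b=L-a=8):
  R_A = Pb/L = (-2)·8/12 = -4/3 kN
  R_B = Pa/L = (-2)·4/12 = -2/3 kN
Load 2 — triangular load w₀=18 kN/m (0→w₀ over full span):
  R_A = w₀L/6 = 18·12/6 = 36 kN
  R_B = w₀L/3 = 18·12/3 = 72 kN
Load 3 — applied couple M₀=-13 kN·m at a=36/5 m (b=L-a=24/5):
  R_A = M₀/L = (-13)/12 = -13/12 kN
  R_B = -M₀/L = -(-13)/12 = 13/12 kN
Load 4 — uniform load w=-14 kN/m over full span:
  R_A = wL/2 = (-14)·12/2 = -84 kN
  R_B = wL/2 = (-14)·12/2 = -84 kN
Superposition: R_A = -605/12 kN, R_B = -139/12 kN

R_A = -605/12 kN, R_B = -139/12 kN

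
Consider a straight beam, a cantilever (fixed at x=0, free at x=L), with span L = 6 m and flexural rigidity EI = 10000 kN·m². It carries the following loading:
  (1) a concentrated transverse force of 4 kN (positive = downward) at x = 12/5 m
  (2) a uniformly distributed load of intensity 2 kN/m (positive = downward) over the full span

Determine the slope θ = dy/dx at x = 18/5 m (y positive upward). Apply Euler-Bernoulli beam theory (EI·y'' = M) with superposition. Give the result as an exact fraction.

Load 1 — point force P=4 kN at a=12/5 m (b=L-a=18/5):
  θ_1 = -Pa²/(2EI)  [x>a] = -4·(12/5)²/(2·10000) = -18/15625 rad
Load 2 — uniform load w=2 kN/m over full span:
  θ_2 = -wx(x²-3Lx+3L²)/(6EI) = -2·(18/5)·((18/5)²-3·6·(18/5)+3·6²)/(6·10000) = -1053/156250 rad
Superposition: θ = Σ θ_i = -1233/156250 rad ≈ -0.007891 rad

θ(18/5) = -1233/156250 rad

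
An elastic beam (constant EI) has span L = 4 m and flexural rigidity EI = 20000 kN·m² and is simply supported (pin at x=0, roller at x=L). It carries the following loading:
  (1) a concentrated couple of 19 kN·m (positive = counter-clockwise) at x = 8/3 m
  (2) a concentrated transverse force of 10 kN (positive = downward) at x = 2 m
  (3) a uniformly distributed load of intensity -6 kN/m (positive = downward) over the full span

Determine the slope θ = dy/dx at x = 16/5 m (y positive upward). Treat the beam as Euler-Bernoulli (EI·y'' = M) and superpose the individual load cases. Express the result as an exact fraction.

θ(16/5) = 827/11250000 rad

Load 1 — applied couple M₀=19 kN·m at a=8/3 m (b=L-a=4/3):
  θ_1 = (M₀x²/(2L)-M₀(x-a)+C₁)/EI  [x>a] with C₁=M₀(3b²-L²)/(6L)=-76/9 = (19·(16/5)²/(2·4)-19·((16/5)-(8/3))+(-76/9))/20000 = 323/1125000 rad
Load 2 — point force P=10 kN at a=2 m (b=L-a=2):
  θ_2 = -Pa(2L²-6Lx+3x²+a²)/(6LEI)  [x>a] = -10·2·(2·4²-6·4·(16/5)+3·(16/5)²+2²)/(6·4·20000) = 21/50000 rad
Load 3 — uniform load w=-6 kN/m over full span:
  θ_3 = -w(L³-6Lx²+4x³)/(24EI) = -(-6)·(4³-6·4·(16/5)²+4·(16/5)³)/(24·20000) = -99/156250 rad
Superposition: θ = Σ θ_i = 827/11250000 rad ≈ 0.000074 rad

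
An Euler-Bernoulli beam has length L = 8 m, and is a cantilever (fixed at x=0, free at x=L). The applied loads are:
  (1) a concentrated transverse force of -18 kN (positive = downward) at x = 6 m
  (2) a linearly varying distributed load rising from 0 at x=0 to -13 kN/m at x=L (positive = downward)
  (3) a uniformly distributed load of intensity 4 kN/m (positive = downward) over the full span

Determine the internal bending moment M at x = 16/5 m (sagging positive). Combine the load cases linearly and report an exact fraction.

Load 1 — point force P=-18 kN at a=6 m (b=L-a=2):
  M_1 = -P(a-x)  [x≤a] = -(-18)·(6-(16/5)) = 252/5 kN·m
Load 2 — triangular load w₀=-13 kN/m (0→w₀ over full span):
  M_2 = w₀Lx/2 - w₀L²/3 - w₀x³/(6L) = (-13)·8·(16/5)/2 - (-13)·8²/3 - (-13)·(16/5)³/(6·8) = 14976/125 kN·m
Load 3 — uniform load w=4 kN/m over full span:
  M_3 = -w(L-x)²/2 = -4·(8-(16/5))²/2 = -1152/25 kN·m
Superposition: M = Σ M_i = 15516/125 kN·m ≈ 124.128000 kN·m

M(16/5) = 15516/125 kN·m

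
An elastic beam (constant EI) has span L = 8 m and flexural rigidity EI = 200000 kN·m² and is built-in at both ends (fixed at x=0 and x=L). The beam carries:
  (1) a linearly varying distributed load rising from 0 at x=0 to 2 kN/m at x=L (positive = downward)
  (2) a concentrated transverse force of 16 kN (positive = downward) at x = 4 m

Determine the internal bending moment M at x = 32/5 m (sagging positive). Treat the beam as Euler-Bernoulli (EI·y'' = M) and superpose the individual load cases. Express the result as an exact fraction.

M(32/5) = -1136/375 kN·m

Load 1 — triangular load w₀=2 kN/m (0→w₀ over full span):
  M_1 = 3w₀Lx/20 - w₀L²/30 - w₀x³/(6L) = 3·2·8·(32/5)/20 - 2·8²/30 - 2·(32/5)³/(6·8) = 64/375 kN·m
Load 2 — point force P=16 kN at a=4 m (b=L-a=4):
  M_2 = Pa²(a+3b)(L-x)/L³ - Pa²b/L²  [x>a] = 16·4²·(4+3·4)·(8-(32/5))/8³ - 16·4²·4/8² = -16/5 kN·m
Superposition: M = Σ M_i = -1136/375 kN·m ≈ -3.029333 kN·m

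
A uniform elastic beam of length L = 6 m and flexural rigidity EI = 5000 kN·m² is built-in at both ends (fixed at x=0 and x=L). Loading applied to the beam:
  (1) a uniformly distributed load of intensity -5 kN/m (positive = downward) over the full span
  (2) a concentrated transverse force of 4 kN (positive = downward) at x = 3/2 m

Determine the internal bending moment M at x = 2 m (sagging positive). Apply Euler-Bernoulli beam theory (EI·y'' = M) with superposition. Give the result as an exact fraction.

Load 1 — uniform load w=-5 kN/m over full span:
  M_1 = wLx/2 - wL²/12 - wx²/2 = (-5)·6·2/2 - (-5)·6²/12 - (-5)·2²/2 = -5 kN·m
Load 2 — point force P=4 kN at a=3/2 m (b=L-a=9/2):
  M_2 = Pa²(a+3b)(L-x)/L³ - Pa²b/L²  [x>a] = 4·(3/2)²·((3/2)+3·(9/2))·(6-2)/6³ - 4·(3/2)²·(9/2)/6² = 11/8 kN·m
Superposition: M = Σ M_i = -29/8 kN·m ≈ -3.625000 kN·m

M(2) = -29/8 kN·m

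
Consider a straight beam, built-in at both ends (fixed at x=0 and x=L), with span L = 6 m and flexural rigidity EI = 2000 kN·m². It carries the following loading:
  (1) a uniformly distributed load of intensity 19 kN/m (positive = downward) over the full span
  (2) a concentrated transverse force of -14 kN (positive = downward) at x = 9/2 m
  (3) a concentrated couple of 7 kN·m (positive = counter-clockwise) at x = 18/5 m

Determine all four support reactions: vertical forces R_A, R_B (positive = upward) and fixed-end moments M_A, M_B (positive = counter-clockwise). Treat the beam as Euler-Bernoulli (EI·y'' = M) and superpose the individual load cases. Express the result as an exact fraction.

Load 1 — uniform load w=19 kN/m over full span:
  R_A = wL/2 = 19·6/2 = 57 kN
  M_A = wL²/12 = 19·6²/12 = 57 kN·m
  R_B = wL/2 = 19·6/2 = 57 kN
  M_B = -wL²/12 = -19·6²/12 = -57 kN·m
Load 2 — point force P=-14 kN at a=9/2 m (b=L-a=3/2):
  R_A = Pb²(3a+b)/L³ = (-14)·(3/2)²·(3·(9/2)+(3/2))/6³ = -35/16 kN
  M_A = Pab²/L² = (-14)·(9/2)·(3/2)²/6² = -63/16 kN·m
  R_B = Pa²(a+3b)/L³ = (-14)·(9/2)²·((9/2)+3·(3/2))/6³ = -189/16 kN
  M_B = -Pa²b/L² = -(-14)·(9/2)²·(3/2)/6² = 189/16 kN·m
Load 3 — applied couple M₀=7 kN·m at a=18/5 m (b=L-a=12/5):
  R_A = 6M₀ab/L³ = 6·7·(18/5)·(12/5)/6³ = 42/25 kN
  M_A = M₀b(2a-b)/L² = 7·(12/5)·(2·(18/5)-(12/5))/6² = 56/25 kN·m
  R_B = -6M₀ab/L³ = -6·7·(18/5)·(12/5)/6³ = -42/25 kN
  M_B = M₀a(2b-a)/L² = 7·(18/5)·(2·(12/5)-(18/5))/6² = 21/25 kN·m
Superposition: R_A = 22597/400 kN, M_A = 22121/400 kN·m, R_B = 17403/400 kN, M_B = -17739/400 kN·m

R_A = 22597/400 kN, M_A = 22121/400 kN·m, R_B = 17403/400 kN, M_B = -17739/400 kN·m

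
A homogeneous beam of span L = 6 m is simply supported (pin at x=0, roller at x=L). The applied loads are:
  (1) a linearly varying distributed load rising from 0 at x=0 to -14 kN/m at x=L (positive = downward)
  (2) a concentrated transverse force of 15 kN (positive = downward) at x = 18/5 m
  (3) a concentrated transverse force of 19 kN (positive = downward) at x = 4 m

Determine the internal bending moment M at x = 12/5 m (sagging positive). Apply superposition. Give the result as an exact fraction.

Load 1 — triangular load w₀=-14 kN/m (0→w₀ over full span):
  M_1 = w₀Lx/6 - w₀x³/(6L) = (-14)·6·(12/5)/6 - (-14)·(12/5)³/(6·6) = -3528/125 kN·m
Load 2 — point force P=15 kN at a=18/5 m (b=L-a=12/5):
  M_2 = Pbx/L  [x≤a] = 15·(12/5)·(12/5)/6 = 72/5 kN·m
Load 3 — point force P=19 kN at a=4 m (b=L-a=2):
  M_3 = Pbx/L  [x≤a] = 19·2·(12/5)/6 = 76/5 kN·m
Superposition: M = Σ M_i = 172/125 kN·m ≈ 1.376000 kN·m

M(12/5) = 172/125 kN·m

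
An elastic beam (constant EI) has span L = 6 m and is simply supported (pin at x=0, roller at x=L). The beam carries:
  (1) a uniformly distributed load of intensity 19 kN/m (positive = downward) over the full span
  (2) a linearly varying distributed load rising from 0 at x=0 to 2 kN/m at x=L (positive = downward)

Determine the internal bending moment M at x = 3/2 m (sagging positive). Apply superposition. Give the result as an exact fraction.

M(3/2) = 1071/16 kN·m

Load 1 — uniform load w=19 kN/m over full span:
  M_1 = wx(L-x)/2 = 19·(3/2)·(6-(3/2))/2 = 513/8 kN·m
Load 2 — triangular load w₀=2 kN/m (0→w₀ over full span):
  M_2 = w₀Lx/6 - w₀x³/(6L) = 2·6·(3/2)/6 - 2·(3/2)³/(6·6) = 45/16 kN·m
Superposition: M = Σ M_i = 1071/16 kN·m ≈ 66.937500 kN·m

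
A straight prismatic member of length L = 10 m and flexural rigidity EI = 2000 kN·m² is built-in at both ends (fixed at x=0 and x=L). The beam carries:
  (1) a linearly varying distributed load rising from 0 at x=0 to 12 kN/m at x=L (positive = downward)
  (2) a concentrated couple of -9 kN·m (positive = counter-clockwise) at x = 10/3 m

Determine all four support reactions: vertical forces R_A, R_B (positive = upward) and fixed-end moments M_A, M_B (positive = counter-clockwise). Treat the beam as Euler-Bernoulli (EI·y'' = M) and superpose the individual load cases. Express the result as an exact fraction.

Load 1 — triangular load w₀=12 kN/m (0→w₀ over full span):
  R_A = 3w₀L/20 = 3·12·10/20 = 18 kN
  M_A = w₀L²/30 = 12·10²/30 = 40 kN·m
  R_B = 7w₀L/20 = 7·12·10/20 = 42 kN
  M_B = -w₀L²/20 = -12·10²/20 = -60 kN·m
Load 2 — applied couple M₀=-9 kN·m at a=10/3 m (b=L-a=20/3):
  R_A = 6M₀ab/L³ = 6·(-9)·(10/3)·(20/3)/10³ = -6/5 kN
  M_A = M₀b(2a-b)/L² = (-9)·(20/3)·(2·(10/3)-(20/3))/10² = 0 kN·m
  R_B = -6M₀ab/L³ = -6·(-9)·(10/3)·(20/3)/10³ = 6/5 kN
  M_B = M₀a(2b-a)/L² = (-9)·(10/3)·(2·(20/3)-(10/3))/10² = -3 kN·m
Superposition: R_A = 84/5 kN, M_A = 40 kN·m, R_B = 216/5 kN, M_B = -63 kN·m

R_A = 84/5 kN, M_A = 40 kN·m, R_B = 216/5 kN, M_B = -63 kN·m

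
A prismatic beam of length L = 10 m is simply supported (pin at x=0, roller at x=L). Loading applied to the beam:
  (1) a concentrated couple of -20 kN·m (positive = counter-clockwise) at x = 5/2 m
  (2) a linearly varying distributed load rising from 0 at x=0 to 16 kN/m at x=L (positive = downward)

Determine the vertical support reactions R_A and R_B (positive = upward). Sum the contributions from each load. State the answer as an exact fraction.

R_A = 74/3 kN, R_B = 166/3 kN

Load 1 — applied couple M₀=-20 kN·m at a=5/2 m (b=L-a=15/2):
  R_A = M₀/L = (-20)/10 = -2 kN
  R_B = -M₀/L = -(-20)/10 = 2 kN
Load 2 — triangular load w₀=16 kN/m (0→w₀ over full span):
  R_A = w₀L/6 = 16·10/6 = 80/3 kN
  R_B = w₀L/3 = 16·10/3 = 160/3 kN
Superposition: R_A = 74/3 kN, R_B = 166/3 kN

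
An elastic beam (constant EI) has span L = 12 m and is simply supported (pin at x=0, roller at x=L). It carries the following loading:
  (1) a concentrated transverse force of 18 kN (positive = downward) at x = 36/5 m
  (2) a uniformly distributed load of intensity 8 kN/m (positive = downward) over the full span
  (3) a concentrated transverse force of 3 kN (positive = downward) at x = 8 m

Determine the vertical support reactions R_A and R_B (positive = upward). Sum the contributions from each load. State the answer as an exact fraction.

Load 1 — point force P=18 kN at a=36/5 m (b=L-a=24/5):
  R_A = Pb/L = 18·(24/5)/12 = 36/5 kN
  R_B = Pa/L = 18·(36/5)/12 = 54/5 kN
Load 2 — uniform load w=8 kN/m over full span:
  R_A = wL/2 = 8·12/2 = 48 kN
  R_B = wL/2 = 8·12/2 = 48 kN
Load 3 — point force P=3 kN at a=8 m (b=L-a=4):
  R_A = Pb/L = 3·4/12 = 1 kN
  R_B = Pa/L = 3·8/12 = 2 kN
Superposition: R_A = 281/5 kN, R_B = 304/5 kN

R_A = 281/5 kN, R_B = 304/5 kN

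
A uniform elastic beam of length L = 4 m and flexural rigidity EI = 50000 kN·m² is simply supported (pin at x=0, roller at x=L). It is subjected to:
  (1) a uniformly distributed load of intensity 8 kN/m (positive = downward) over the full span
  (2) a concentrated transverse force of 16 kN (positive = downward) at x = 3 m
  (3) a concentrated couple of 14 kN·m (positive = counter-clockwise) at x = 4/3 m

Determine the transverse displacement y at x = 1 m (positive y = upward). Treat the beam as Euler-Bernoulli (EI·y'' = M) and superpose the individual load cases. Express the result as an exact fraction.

y(1) = -887/1800000 m

Load 1 — uniform load w=8 kN/m over full span:
  y_1 = -wx(L³-2Lx²+x³)/(24EI) = -8·1·(4³-2·4·1²+1³)/(24·50000) = -19/50000 m
Load 2 — point force P=16 kN at a=3 m (b=L-a=1):
  y_2 = -Pbx(L²-b²-x²)/(6LEI)  [x≤a] = -16·1·1·(4²-1²-1²)/(6·4·50000) = -7/37500 m
Load 3 — applied couple M₀=14 kN·m at a=4/3 m (b=L-a=8/3):
  y_3 = (M₀x³/(6L)+C₁x)/EI  [x≤a] with C₁=M₀(3b²-L²)/(6L)=28/9 = (14·1³/(6·4)+(28/9)·1)/50000 = 133/1800000 m
Superposition: y = Σ y_i = -887/1800000 m ≈ -0.000493 m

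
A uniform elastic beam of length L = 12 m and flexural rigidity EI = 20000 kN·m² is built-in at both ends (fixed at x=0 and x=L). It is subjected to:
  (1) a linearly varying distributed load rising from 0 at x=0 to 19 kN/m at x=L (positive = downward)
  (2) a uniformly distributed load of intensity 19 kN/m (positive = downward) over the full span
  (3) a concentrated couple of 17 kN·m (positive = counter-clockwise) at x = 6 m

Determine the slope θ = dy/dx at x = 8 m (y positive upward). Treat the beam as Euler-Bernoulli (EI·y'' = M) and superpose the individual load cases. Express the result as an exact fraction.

Load 1 — triangular load w₀=19 kN/m (0→w₀ over full span):
  θ_1 = -w₀(2x(L-x)(L-2x)(x+2L)+x²(L-x)²)/(120LEI) = -19·(2·8·(12-8)·(12-2·8)·(8+2·12)+8²·(12-8)²)/(120·12·20000) = 133/28125 rad
Load 2 — uniform load w=19 kN/m over full span:
  θ_2 = -wx(L-x)(L-2x)/(12EI) = -19·8·(12-8)·(12-2·8)/(12·20000) = 19/1875 rad
Load 3 — applied couple M₀=17 kN·m at a=6 m (b=L-a=6):
  θ_3 = (R_Ax²/2 - M_Ax - M₀(x-a))/EI  [x>a] with R_A=17/8, M_A=17/4 = ((17/8)·8²/2 - (17/4)·8 - 17·(8-6))/20000 = 0 rad
Superposition: θ = Σ θ_i = 418/28125 rad ≈ 0.014862 rad

θ(8) = 418/28125 rad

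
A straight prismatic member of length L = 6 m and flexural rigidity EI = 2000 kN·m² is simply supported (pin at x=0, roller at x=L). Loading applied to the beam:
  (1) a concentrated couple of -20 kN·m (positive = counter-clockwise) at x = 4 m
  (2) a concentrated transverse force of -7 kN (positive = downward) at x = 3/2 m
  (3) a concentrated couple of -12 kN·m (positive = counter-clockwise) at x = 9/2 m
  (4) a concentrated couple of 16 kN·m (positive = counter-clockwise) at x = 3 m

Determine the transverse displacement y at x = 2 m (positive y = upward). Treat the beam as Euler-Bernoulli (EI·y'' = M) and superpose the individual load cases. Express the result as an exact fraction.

y(2) = 3983/144000 m

Load 1 — applied couple M₀=-20 kN·m at a=4 m (b=L-a=2):
  y_1 = (M₀x³/(6L)+C₁x)/EI  [x≤a] with C₁=M₀(3b²-L²)/(6L)=40/3 = ((-20)·2³/(6·6)+(40/3)·2)/2000 = 1/90 m
Load 2 — point force P=-7 kN at a=3/2 m (b=L-a=9/2):
  y_2 = -Pa(L-x)(2Lx-a²-x²)/(6LEI)  [x>a] = -(-7)·(3/2)·(6-2)·(2·6·2-(3/2)²-2²)/(6·6·2000) = 497/48000 m
Load 3 — applied couple M₀=-12 kN·m at a=9/2 m (b=L-a=3/2):
  y_3 = (M₀x³/(6L)+C₁x)/EI  [x≤a] with C₁=M₀(3b²-L²)/(6L)=39/4 = ((-12)·2³/(6·6)+(39/4)·2)/2000 = 101/12000 m
Load 4 — applied couple M₀=16 kN·m at a=3 m (b=L-a=3):
  y_4 = (M₀x³/(6L)+C₁x)/EI  [x≤a] with C₁=M₀(3b²-L²)/(6L)=-4 = (16·2³/(6·6)+(-4)·2)/2000 = -1/450 m
Superposition: y = Σ y_i = 3983/144000 m ≈ 0.027660 m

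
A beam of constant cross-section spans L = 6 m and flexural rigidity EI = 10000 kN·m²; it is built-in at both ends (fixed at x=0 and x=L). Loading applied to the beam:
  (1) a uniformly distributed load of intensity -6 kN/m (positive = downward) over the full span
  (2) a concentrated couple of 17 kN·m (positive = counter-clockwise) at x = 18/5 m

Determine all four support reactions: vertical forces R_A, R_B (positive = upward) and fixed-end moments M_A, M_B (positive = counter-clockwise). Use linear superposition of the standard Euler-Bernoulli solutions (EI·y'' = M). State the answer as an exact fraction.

Load 1 — uniform load w=-6 kN/m over full span:
  R_A = wL/2 = (-6)·6/2 = -18 kN
  M_A = wL²/12 = (-6)·6²/12 = -18 kN·m
  R_B = wL/2 = (-6)·6/2 = -18 kN
  M_B = -wL²/12 = -(-6)·6²/12 = 18 kN·m
Load 2 — applied couple M₀=17 kN·m at a=18/5 m (b=L-a=12/5):
  R_A = 6M₀ab/L³ = 6·17·(18/5)·(12/5)/6³ = 102/25 kN
  M_A = M₀b(2a-b)/L² = 17·(12/5)·(2·(18/5)-(12/5))/6² = 136/25 kN·m
  R_B = -6M₀ab/L³ = -6·17·(18/5)·(12/5)/6³ = -102/25 kN
  M_B = M₀a(2b-a)/L² = 17·(18/5)·(2·(12/5)-(18/5))/6² = 51/25 kN·m
Superposition: R_A = -348/25 kN, M_A = -314/25 kN·m, R_B = -552/25 kN, M_B = 501/25 kN·m

R_A = -348/25 kN, M_A = -314/25 kN·m, R_B = -552/25 kN, M_B = 501/25 kN·m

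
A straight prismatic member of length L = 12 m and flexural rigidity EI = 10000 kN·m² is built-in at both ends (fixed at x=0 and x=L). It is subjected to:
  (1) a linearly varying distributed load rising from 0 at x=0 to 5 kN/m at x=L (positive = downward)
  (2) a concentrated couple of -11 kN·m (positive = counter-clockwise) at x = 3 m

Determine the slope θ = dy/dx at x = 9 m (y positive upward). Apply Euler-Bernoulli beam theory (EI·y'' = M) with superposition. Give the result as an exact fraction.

Load 1 — triangular load w₀=5 kN/m (0→w₀ over full span):
  θ_1 = -w₀(2x(L-x)(L-2x)(x+2L)+x²(L-x)²)/(120LEI) = -5·(2·9·(12-9)·(12-2·9)·(9+2·12)+9²·(12-9)²)/(120·12·10000) = 1107/320000 rad
Load 2 — applied couple M₀=-11 kN·m at a=3 m (b=L-a=9):
  θ_2 = (R_Ax²/2 - M_Ax - M₀(x-a))/EI  [x>a] with R_A=-33/32, M_A=33/16 = ((-33/32)·9²/2 - (33/16)·9 - (-11)·(9-3))/10000 = 363/640000 rad
Superposition: θ = Σ θ_i = 2577/640000 rad ≈ 0.004027 rad

θ(9) = 2577/640000 rad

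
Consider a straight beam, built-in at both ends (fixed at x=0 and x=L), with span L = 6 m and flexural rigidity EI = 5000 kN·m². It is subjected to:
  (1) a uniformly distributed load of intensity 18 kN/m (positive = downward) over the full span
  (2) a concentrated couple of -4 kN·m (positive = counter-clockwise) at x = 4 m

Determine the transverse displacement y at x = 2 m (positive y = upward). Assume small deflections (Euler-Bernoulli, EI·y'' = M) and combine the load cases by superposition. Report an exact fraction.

Load 1 — uniform load w=18 kN/m over full span:
  y_1 = -wx²(L-x)²/(24EI) = -18·2²·(6-2)²/(24·5000) = -6/625 m
Load 2 — applied couple M₀=-4 kN·m at a=4 m (b=L-a=2):
  y_2 = (R_Ax³/6 - M_Ax²/2)/EI  [x≤a] with R_A=-8/9, M_A=-4/3 = ((-8/9)·2³/6 - (-4/3)·2²/2)/5000 = 1/3375 m
Superposition: y = Σ y_i = -157/16875 m ≈ -0.009304 m

y(2) = -157/16875 m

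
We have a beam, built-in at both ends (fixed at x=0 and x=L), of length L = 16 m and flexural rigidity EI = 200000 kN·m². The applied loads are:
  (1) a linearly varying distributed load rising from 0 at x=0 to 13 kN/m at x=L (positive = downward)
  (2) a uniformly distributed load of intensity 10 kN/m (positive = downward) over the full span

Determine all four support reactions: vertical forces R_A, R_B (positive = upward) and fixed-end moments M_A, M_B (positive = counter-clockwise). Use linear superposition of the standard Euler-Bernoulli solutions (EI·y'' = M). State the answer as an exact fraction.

R_A = 556/5 kN, M_A = 4864/15 kN·m, R_B = 764/5 kN, M_B = -5696/15 kN·m

Load 1 — triangular load w₀=13 kN/m (0→w₀ over full span):
  R_A = 3w₀L/20 = 3·13·16/20 = 156/5 kN
  M_A = w₀L²/30 = 13·16²/30 = 1664/15 kN·m
  R_B = 7w₀L/20 = 7·13·16/20 = 364/5 kN
  M_B = -w₀L²/20 = -13·16²/20 = -832/5 kN·m
Load 2 — uniform load w=10 kN/m over full span:
  R_A = wL/2 = 10·16/2 = 80 kN
  M_A = wL²/12 = 10·16²/12 = 640/3 kN·m
  R_B = wL/2 = 10·16/2 = 80 kN
  M_B = -wL²/12 = -10·16²/12 = -640/3 kN·m
Superposition: R_A = 556/5 kN, M_A = 4864/15 kN·m, R_B = 764/5 kN, M_B = -5696/15 kN·m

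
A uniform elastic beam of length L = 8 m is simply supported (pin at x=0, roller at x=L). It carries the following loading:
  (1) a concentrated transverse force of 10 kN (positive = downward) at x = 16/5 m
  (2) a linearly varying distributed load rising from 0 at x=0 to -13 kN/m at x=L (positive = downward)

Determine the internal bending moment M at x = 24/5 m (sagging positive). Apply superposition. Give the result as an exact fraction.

Load 1 — point force P=10 kN at a=16/5 m (b=L-a=24/5):
  M_1 = Pa(L-x)/L  [x>a] = 10·(16/5)·(8-(24/5))/8 = 64/5 kN·m
Load 2 — triangular load w₀=-13 kN/m (0→w₀ over full span):
  M_2 = w₀Lx/6 - w₀x³/(6L) = (-13)·8·(24/5)/6 - (-13)·(24/5)³/(6·8) = -6656/125 kN·m
Superposition: M = Σ M_i = -5056/125 kN·m ≈ -40.448000 kN·m

M(24/5) = -5056/125 kN·m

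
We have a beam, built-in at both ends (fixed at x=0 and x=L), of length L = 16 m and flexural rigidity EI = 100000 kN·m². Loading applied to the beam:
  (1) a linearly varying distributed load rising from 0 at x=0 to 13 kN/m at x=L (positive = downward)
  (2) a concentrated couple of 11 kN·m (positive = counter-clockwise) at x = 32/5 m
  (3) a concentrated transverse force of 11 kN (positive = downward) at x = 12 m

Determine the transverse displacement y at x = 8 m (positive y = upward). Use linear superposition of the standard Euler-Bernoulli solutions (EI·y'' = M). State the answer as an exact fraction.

y(8) = -2809/234375 m

Load 1 — triangular load w₀=13 kN/m (0→w₀ over full span):
  y_1 = -w₀x²(L-x)²(x+2L)/(120LEI) = -13·8²·(16-8)²·(8+2·16)/(120·16·100000) = -104/9375 m
Load 2 — applied couple M₀=11 kN·m at a=32/5 m (b=L-a=48/5):
  y_2 = (R_Ax³/6 - M_Ax²/2 - M₀(x-a)²/2)/EI  [x>a] with R_A=99/100, M_A=33/25 = ((99/100)·8³/6 - (33/25)·8²/2 - 11·(8-(32/5))²/2)/100000 = 22/78125 m
Load 3 — point force P=11 kN at a=12 m (b=L-a=4):
  y_3 = -Pb²x²(3aL-(3a+b)x)/(6L³EI)  [x≤a] = -11·4²·8²·(3·12·16-(3·12+4)·8)/(6·16³·100000) = -11/9375 m
Superposition: y = Σ y_i = -2809/234375 m ≈ -0.011985 m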